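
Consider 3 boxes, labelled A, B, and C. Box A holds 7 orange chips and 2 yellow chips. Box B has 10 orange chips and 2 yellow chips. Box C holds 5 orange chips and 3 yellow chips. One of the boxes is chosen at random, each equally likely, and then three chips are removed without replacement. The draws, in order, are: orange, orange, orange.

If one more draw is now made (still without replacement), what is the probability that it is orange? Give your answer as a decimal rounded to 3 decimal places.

For each hypothesis, P(data | H) works out to: P(data | box A) = (7/9)(6/8)(5/7) = 0.41667; P(data | box B) = (10/12)(9/11)(8/10) = 0.54545; P(data | box C) = (5/8)(4/7)(3/6) = 0.17857.
Weighting by the prior gives 1/3 · 0.41667 = 0.13889, 1/3 · 0.54545 = 0.18182, 1/3 · 0.17857 = 0.059524; with total 0.38023.
The posterior is then P(box A | data) = 0.36528, P(box B | data) = 0.47818, P(box C | data) = 0.15655.
The predictive probability is P(orange next | data) = (2/3)(0.36528) + (7/9)(0.47818) + (2/5)(0.15655) = 0.67805.

0.678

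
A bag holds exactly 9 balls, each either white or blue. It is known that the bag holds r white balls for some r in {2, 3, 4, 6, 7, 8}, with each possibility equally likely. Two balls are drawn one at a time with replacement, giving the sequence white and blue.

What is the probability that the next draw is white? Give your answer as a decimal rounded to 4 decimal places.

0.5217

Under each hypothesis, the probability of the observed sequence is: P(data | r = 2) = (2/9)(7/9) = 14/81; P(data | r = 3) = (3/9)(6/9) = 2/9; P(data | r = 4) = (4/9)(5/9) = 20/81; P(data | r = 6) = (6/9)(3/9) = 2/9; P(data | r = 7) = (7/9)(2/9) = 14/81; P(data | r = 8) = (8/9)(1/9) = 8/81.
Weighting by the prior gives 1/6 · 14/81 = 7/243, 1/6 · 2/9 = 1/27, 1/6 · 20/81 = 10/243, 1/6 · 2/9 = 1/27, 1/6 · 14/81 = 7/243, 1/6 · 8/81 = 4/243; with total 46/243.
Normalising, the posterior is P(r = 2 | data) = 7/46, P(r = 3 | data) = 9/46, P(r = 4 | data) = 5/23, P(r = 6 | data) = 9/46, P(r = 7 | data) = 7/46, P(r = 8 | data) = 2/23.
Averaging over the posterior, P(white next | data) = (2/9)(7/46) + (1/3)(9/46) + (4/9)(5/23) + (2/3)(9/46) + (7/9)(7/46) + (8/9)(2/23) = 12/23.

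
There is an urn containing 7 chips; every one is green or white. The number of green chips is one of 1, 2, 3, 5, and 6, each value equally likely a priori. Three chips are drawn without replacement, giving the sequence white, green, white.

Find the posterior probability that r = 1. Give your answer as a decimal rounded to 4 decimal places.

Under each hypothesis, the probability of the observed sequence is: P(data | r = 1) = (6/7)(1/6)(5/5) = 1/7; P(data | r = 2) = (5/7)(2/6)(4/5) = 4/21; P(data | r = 3) = (4/7)(3/6)(3/5) = 6/35; P(data | r = 5) = (2/7)(5/6)(1/5) = 1/21; P(data | r = 6) = (1/7)(6/6)(0/5) = 0.
Weighting by the prior gives 1/5 · 1/7 = 1/35, 1/5 · 4/21 = 4/105, 1/5 · 6/35 = 6/175, 1/5 · 1/21 = 1/105, 1/5 · 0 = 0; with total 58/525.
Hence P(r = 1 | data) = (1/35) / (58/525) = 15/58.

0.2586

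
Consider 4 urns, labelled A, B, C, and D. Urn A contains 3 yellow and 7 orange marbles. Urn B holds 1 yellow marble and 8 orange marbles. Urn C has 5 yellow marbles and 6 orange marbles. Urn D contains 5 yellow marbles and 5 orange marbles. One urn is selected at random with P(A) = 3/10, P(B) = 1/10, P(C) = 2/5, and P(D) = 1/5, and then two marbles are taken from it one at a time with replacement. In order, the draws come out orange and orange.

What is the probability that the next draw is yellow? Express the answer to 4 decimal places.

0.3341

For each hypothesis, P(data | H) works out to: P(data | urn A) = (7/10)(7/10) = 0.49; P(data | urn B) = (8/9)(8/9) = 0.79012; P(data | urn C) = (6/11)(6/11) = 0.29752; P(data | urn D) = (5/10)(5/10) = 0.25.
Weighting by the prior gives 3/10 · 0.49 = 0.147, 1/10 · 0.79012 = 0.079012, 2/5 · 0.29752 = 0.11901, 1/5 · 0.25 = 0.05; with total 0.39502.
The posterior is then P(urn A | data) = 0.37213, P(urn B | data) = 0.20002, P(urn C | data) = 0.30127, P(urn D | data) = 0.12658.
So P(yellow next | data) = Σ P(yellow next | H) P(H | data) = (3/10)(0.37213) + (1/9)(0.20002) + (5/11)(0.30127) + (1/2)(0.12658) = 0.33409.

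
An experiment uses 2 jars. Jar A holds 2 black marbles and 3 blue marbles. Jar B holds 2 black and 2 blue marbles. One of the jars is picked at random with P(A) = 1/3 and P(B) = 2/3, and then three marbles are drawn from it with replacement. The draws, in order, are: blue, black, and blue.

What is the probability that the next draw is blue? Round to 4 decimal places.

0.5365

For each hypothesis, P(data | H) works out to: P(data | jar A) = (3/5)(2/5)(3/5) = 0.144; P(data | jar B) = (2/4)(2/4)(2/4) = 0.125.
Multiplying each by its prior: 1/3 · 0.144 = 0.048, 2/3 · 0.125 = 0.083333; with total 0.13133.
Dividing through by the total gives posterior P(jar A | data) = 0.36548, P(jar B | data) = 0.63452.
Averaging over the posterior, P(blue next | data) = (3/5)(0.36548) + (1/2)(0.63452) = 0.53655.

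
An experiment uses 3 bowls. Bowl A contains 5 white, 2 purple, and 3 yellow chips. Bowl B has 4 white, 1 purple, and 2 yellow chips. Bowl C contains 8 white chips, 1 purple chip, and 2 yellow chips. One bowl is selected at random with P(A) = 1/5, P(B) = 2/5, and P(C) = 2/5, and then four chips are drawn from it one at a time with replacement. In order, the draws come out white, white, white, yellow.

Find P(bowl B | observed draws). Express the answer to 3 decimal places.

0.375

The likelihood of the observed sequence under each hypothesis: P(data | bowl A) = (5/10)(5/10)(5/10)(3/10) = 0.0375; P(data | bowl B) = (4/7)(4/7)(4/7)(2/7) = 0.053311; P(data | bowl C) = (8/11)(8/11)(8/11)(2/11) = 0.069941.
Weighting by the prior gives 1/5 · 0.0375 = 0.0075, 2/5 · 0.053311 = 0.021324, 2/5 · 0.069941 = 0.027976; with total 0.056801.
Therefore the posterior P(bowl B | data) = (0.021324) / (0.056801) = 0.37543.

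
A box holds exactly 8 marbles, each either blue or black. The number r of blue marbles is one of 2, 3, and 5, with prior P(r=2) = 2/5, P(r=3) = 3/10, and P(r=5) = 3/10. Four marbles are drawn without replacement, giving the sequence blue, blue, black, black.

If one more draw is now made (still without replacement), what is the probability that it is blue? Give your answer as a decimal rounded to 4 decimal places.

0.3750

Under each hypothesis, the probability of the observed sequence is: P(data | r = 2) = (2/8)(1/7)(6/6)(5/5) = 1/28; P(data | r = 3) = (3/8)(2/7)(5/6)(4/5) = 1/14; P(data | r = 5) = (5/8)(4/7)(3/6)(2/5) = 1/14.
The prior-weighted likelihoods are 2/5 · 1/28 = 1/70, 3/10 · 1/14 = 3/140, 3/10 · 1/14 = 3/140; summing to 2/35.
The posterior is then P(r = 2 | data) = 1/4, P(r = 3 | data) = 3/8, P(r = 5 | data) = 3/8.
Averaging over the posterior, P(blue next | data) = (0)(1/4) + (1/4)(3/8) + (3/4)(3/8) = 3/8.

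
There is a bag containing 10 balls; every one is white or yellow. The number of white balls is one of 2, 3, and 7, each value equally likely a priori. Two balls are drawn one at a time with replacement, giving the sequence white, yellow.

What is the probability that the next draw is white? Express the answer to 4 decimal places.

The likelihood of the observed sequence under each hypothesis: P(data | r = 2) = (2/10)(8/10) = 4/25; P(data | r = 3) = (3/10)(7/10) = 21/100; P(data | r = 7) = (7/10)(3/10) = 21/100.
The prior-weighted likelihoods are 1/3 · 4/25 = 4/75, 1/3 · 21/100 = 7/100, 1/3 · 21/100 = 7/100; these sum to 29/150.
Dividing through by the total gives posterior P(r = 2 | data) = 8/29, P(r = 3 | data) = 21/58, P(r = 7 | data) = 21/58.
The predictive probability is P(white next | data) = (1/5)(8/29) + (3/10)(21/58) + (7/10)(21/58) = 121/290.

0.4172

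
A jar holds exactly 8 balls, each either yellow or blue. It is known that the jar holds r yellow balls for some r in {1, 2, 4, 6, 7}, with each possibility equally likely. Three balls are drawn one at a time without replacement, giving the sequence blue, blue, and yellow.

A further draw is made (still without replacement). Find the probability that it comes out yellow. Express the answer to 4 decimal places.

0.3259

For each hypothesis, P(data | H) works out to: P(data | r = 1) = (7/8)(6/7)(1/6) = 1/8; P(data | r = 2) = (6/8)(5/7)(2/6) = 5/28; P(data | r = 4) = (4/8)(3/7)(4/6) = 1/7; P(data | r = 6) = (2/8)(1/7)(6/6) = 1/28; P(data | r = 7) = (1/8)(0/7) = 0.
The prior-weighted likelihoods are 1/5 · 1/8 = 1/40, 1/5 · 5/28 = 1/28, 1/5 · 1/7 = 1/35, 1/5 · 1/28 = 1/140, 1/5 · 0 = 0; with total 27/280.
Normalising, the posterior is P(r = 1 | data) = 7/27, P(r = 2 | data) = 10/27, P(r = 4 | data) = 8/27, P(r = 6 | data) = 2/27, P(r = 7 | data) = 0.
Averaging over the posterior, P(yellow next | data) = (0)(7/27) + (1/5)(10/27) + (3/5)(8/27) + (1)(2/27) = 44/135.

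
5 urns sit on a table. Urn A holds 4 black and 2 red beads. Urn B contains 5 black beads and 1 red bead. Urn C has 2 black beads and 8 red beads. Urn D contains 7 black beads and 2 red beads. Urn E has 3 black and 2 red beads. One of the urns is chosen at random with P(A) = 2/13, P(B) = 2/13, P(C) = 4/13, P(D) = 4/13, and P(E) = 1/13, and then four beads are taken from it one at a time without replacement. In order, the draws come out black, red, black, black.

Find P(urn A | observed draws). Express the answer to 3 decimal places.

Compute the likelihood of the observed sequence for each case: P(data | urn A) = (4/6)(2/5)(3/4)(2/3) = 0.13333; P(data | urn B) = (5/6)(1/5)(4/4)(3/3) = 0.16667; P(data | urn C) = (2/10)(8/9)(1/8)(0/7) = 0; P(data | urn D) = (7/9)(2/8)(6/7)(5/6) = 0.13889; P(data | urn E) = (3/5)(2/4)(2/3)(1/2) = 0.1.
Weighting by the prior gives 2/13 · 0.13333 = 0.020513, 2/13 · 0.16667 = 0.025641, 4/13 · 0 = 0, 4/13 · 0.13889 = 0.042735, 1/13 · 0.1 = 0.0076923; with total 0.096581.
So P(urn A | data) = (0.020513) / (0.096581) = 0.21239.

0.212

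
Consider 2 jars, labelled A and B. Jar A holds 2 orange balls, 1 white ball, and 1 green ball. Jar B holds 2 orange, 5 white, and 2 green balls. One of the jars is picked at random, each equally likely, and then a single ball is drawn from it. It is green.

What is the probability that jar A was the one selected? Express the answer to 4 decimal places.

Under each hypothesis, the probability of this draw is: P(data | jar A) = (1/4) = 1/4; P(data | jar B) = (2/9) = 2/9.
Weighting by the prior gives 1/2 · 1/4 = 1/8, 1/2 · 2/9 = 1/9; with total 17/72.
Therefore the posterior P(jar A | data) = (1/8) / (17/72) = 9/17.

0.5294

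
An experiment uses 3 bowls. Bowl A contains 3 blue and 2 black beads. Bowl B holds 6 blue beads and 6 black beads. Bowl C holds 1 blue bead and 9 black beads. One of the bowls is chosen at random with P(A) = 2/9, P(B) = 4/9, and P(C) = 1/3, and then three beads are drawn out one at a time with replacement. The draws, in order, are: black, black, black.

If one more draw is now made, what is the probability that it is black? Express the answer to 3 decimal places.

0.806

For each hypothesis, P(data | H) works out to: P(data | bowl A) = (2/5)(2/5)(2/5) = 0.064; P(data | bowl B) = (6/12)(6/12)(6/12) = 0.125; P(data | bowl C) = (9/10)(9/10)(9/10) = 0.729.
Weighting by the prior gives 2/9 · 0.064 = 0.014222, 4/9 · 0.125 = 0.055556, 1/3 · 0.729 = 0.243; these sum to 0.31278.
The posterior is then P(bowl A | data) = 0.045471, P(bowl B | data) = 0.17762, P(bowl C | data) = 0.77691.
The predictive probability is P(black next | data) = (2/5)(0.045471) + (1/2)(0.17762) + (9/10)(0.77691) = 0.80622.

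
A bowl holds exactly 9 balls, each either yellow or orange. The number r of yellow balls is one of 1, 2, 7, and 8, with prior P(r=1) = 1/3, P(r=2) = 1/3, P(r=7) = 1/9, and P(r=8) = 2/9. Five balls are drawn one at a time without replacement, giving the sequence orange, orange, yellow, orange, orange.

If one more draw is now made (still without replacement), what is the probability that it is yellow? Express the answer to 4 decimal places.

For each hypothesis, P(data | H) works out to: P(data | r = 1) = (8/9)(7/8)(1/7)(6/6)(5/5) = 1/9; P(data | r = 2) = (7/9)(6/8)(2/7)(5/6)(4/5) = 1/9; P(data | r = 7) = (2/9)(1/8)(7/7)(0/6) = 0; P(data | r = 8) = (1/9)(0/8) = 0.
Weighting by the prior gives 1/3 · 1/9 = 1/27, 1/3 · 1/9 = 1/27, 1/9 · 0 = 0, 2/9 · 0 = 0; with total 2/27.
Normalising, the posterior is P(r = 1 | data) = 1/2, P(r = 2 | data) = 1/2, P(r = 7 | data) = 0, P(r = 8 | data) = 0.
The predictive probability is P(yellow next | data) = (0)(1/2) + (1/4)(1/2) = 1/8.

0.1250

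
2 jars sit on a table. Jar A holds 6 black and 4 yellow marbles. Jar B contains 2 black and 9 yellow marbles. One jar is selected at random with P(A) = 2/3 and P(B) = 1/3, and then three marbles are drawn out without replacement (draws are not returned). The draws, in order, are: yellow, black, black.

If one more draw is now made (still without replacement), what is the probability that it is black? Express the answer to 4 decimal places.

Under each hypothesis, the probability of the observed sequence is: P(data | jar A) = (4/10)(6/9)(5/8) = 1/6; P(data | jar B) = (9/11)(2/10)(1/9) = 1/55.
The prior-weighted likelihoods are 2/3 · 1/6 = 1/9, 1/3 · 1/55 = 1/165; these sum to 58/495.
Dividing through by the total gives posterior P(jar A | data) = 55/58, P(jar B | data) = 3/58.
Averaging over the posterior, P(black next | data) = (4/7)(55/58) + (0)(3/58) = 110/203.

0.5419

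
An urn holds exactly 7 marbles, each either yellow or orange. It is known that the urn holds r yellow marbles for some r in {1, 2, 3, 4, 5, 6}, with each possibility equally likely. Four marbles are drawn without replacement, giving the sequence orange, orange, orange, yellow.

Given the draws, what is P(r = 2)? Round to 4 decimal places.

0.3571

Compute the likelihood of the observed sequence for each case: P(data | r = 1) = (6/7)(5/6)(4/5)(1/4) = 1/7; P(data | r = 2) = (5/7)(4/6)(3/5)(2/4) = 1/7; P(data | r = 3) = (4/7)(3/6)(2/5)(3/4) = 3/35; P(data | r = 4) = (3/7)(2/6)(1/5)(4/4) = 1/35; P(data | r = 5) = (2/7)(1/6)(0/5) = 0; P(data | r = 6) = (1/7)(0/6) = 0.
Weighting by the prior gives 1/6 · 1/7 = 1/42, 1/6 · 1/7 = 1/42, 1/6 · 3/35 = 1/70, 1/6 · 1/35 = 1/210, 1/6 · 0 = 0, 1/6 · 0 = 0; summing to 1/15.
Therefore the posterior P(r = 2 | data) = (1/42) / (1/15) = 5/14.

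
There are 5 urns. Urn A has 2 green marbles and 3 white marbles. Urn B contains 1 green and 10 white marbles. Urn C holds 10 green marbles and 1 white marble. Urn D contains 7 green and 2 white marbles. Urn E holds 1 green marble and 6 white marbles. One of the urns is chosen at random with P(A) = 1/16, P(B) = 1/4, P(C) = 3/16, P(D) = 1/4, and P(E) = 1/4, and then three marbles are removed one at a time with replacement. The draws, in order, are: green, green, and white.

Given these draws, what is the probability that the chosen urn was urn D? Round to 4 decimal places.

For each hypothesis, P(data | H) works out to: P(data | urn A) = (2/5)(2/5)(3/5) = 0.096; P(data | urn B) = (1/11)(1/11)(10/11) = 0.0075131; P(data | urn C) = (10/11)(10/11)(1/11) = 0.075131; P(data | urn D) = (7/9)(7/9)(2/9) = 0.13443; P(data | urn E) = (1/7)(1/7)(6/7) = 0.017493.
The prior-weighted likelihoods are 1/16 · 0.096 = 0.006, 1/4 · 0.0075131 = 0.0018783, 3/16 · 0.075131 = 0.014087, 1/4 · 0.13443 = 0.033608, 1/4 · 0.017493 = 0.0043732; summing to 0.059946.
Therefore the posterior P(urn D | data) = (0.033608) / (0.059946) = 0.56063.

0.5606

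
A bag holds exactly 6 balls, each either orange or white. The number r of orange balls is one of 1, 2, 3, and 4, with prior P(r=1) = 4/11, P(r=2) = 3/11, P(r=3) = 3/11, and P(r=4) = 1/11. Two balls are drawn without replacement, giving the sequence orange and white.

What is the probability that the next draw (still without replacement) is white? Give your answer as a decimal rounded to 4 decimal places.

For each hypothesis, P(data | H) works out to: P(data | r = 1) = (1/6)(5/5) = 1/6; P(data | r = 2) = (2/6)(4/5) = 4/15; P(data | r = 3) = (3/6)(3/5) = 3/10; P(data | r = 4) = (4/6)(2/5) = 4/15.
Weighting by the prior gives 4/11 · 1/6 = 2/33, 3/11 · 4/15 = 4/55, 3/11 · 3/10 = 9/110, 1/11 · 4/15 = 4/165; these sum to 79/330.
Normalising, the posterior is P(r = 1 | data) = 20/79, P(r = 2 | data) = 24/79, P(r = 3 | data) = 27/79, P(r = 4 | data) = 8/79.
The predictive probability is P(white next | data) = (1)(20/79) + (3/4)(24/79) + (1/2)(27/79) + (1/4)(8/79) = 107/158.

0.6772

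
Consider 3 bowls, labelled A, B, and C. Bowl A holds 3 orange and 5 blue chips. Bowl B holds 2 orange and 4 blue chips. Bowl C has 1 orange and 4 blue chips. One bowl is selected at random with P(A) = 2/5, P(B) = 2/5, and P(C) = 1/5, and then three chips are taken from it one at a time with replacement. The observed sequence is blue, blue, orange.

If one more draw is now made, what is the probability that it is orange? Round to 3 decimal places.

The likelihood of the observed sequence under each hypothesis: P(data | bowl A) = (5/8)(5/8)(3/8) = 0.14648; P(data | bowl B) = (4/6)(4/6)(2/6) = 0.14815; P(data | bowl C) = (4/5)(4/5)(1/5) = 0.128.
Weighting by the prior gives 2/5 · 0.14648 = 0.058594, 2/5 · 0.14815 = 0.059259, 1/5 · 0.128 = 0.0256; summing to 0.14345.
Dividing through by the total gives posterior P(bowl A | data) = 0.40845, P(bowl B | data) = 0.41309, P(bowl C | data) = 0.17846.
Averaging over the posterior, P(orange next | data) = (3/8)(0.40845) + (1/3)(0.41309) + (1/5)(0.17846) = 0.32656.

0.327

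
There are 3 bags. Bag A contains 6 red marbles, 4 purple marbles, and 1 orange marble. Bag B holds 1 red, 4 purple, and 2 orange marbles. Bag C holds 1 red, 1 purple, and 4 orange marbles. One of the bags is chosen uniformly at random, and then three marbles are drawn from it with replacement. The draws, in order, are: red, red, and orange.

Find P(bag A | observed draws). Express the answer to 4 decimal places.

0.5262

Under each hypothesis, the probability of the observed sequence is: P(data | bag A) = (6/11)(6/11)(1/11) = 0.027047; P(data | bag B) = (1/7)(1/7)(2/7) = 0.0058309; P(data | bag C) = (1/6)(1/6)(4/6) = 0.018519.
Weighting by the prior gives 1/3 · 0.027047 = 0.0090158, 1/3 · 0.0058309 = 0.0019436, 1/3 · 0.018519 = 0.0061728; with total 0.017132.
So P(bag A | data) = (0.0090158) / (0.017132) = 0.52625.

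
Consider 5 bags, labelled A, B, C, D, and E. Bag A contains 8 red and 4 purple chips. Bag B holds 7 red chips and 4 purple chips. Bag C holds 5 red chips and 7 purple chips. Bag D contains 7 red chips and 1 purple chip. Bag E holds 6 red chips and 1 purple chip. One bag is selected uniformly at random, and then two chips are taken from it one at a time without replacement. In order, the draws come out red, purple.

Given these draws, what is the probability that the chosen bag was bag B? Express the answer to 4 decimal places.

The likelihood of the observed sequence under each hypothesis: P(data | bag A) = (8/12)(4/11) = 0.24242; P(data | bag B) = (7/11)(4/10) = 0.25455; P(data | bag C) = (5/12)(7/11) = 0.26515; P(data | bag D) = (7/8)(1/7) = 0.125; P(data | bag E) = (6/7)(1/6) = 0.14286.
The prior-weighted likelihoods are 1/5 · 0.24242 = 0.048485, 1/5 · 0.25455 = 0.050909, 1/5 · 0.26515 = 0.05303, 1/5 · 0.125 = 0.025, 1/5 · 0.14286 = 0.028571; summing to 0.206.
Hence P(bag B | data) = (0.050909) / (0.206) = 0.24714.

0.2471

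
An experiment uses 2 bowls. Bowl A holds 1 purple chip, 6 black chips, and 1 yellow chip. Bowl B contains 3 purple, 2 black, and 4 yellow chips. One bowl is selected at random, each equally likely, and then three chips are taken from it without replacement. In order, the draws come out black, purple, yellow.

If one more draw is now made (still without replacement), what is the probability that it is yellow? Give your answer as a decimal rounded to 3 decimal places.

Under each hypothesis, the probability of the observed sequence is: P(data | bowl A) = (6/8)(1/7)(1/6) = 1/56; P(data | bowl B) = (2/9)(3/8)(4/7) = 1/21.
Multiplying each by its prior: 1/2 · 1/56 = 1/112, 1/2 · 1/21 = 1/42; these sum to 11/336.
Dividing through by the total gives posterior P(bowl A | data) = 3/11, P(bowl B | data) = 8/11.
The predictive probability is P(yellow next | data) = (0)(3/11) + (1/2)(8/11) = 4/11.

0.364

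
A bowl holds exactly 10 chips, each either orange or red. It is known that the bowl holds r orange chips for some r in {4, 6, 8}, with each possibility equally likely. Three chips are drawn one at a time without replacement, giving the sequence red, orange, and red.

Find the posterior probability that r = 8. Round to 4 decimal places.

Compute the likelihood of the observed sequence for each case: P(data | r = 4) = (6/10)(4/9)(5/8) = 1/6; P(data | r = 6) = (4/10)(6/9)(3/8) = 1/10; P(data | r = 8) = (2/10)(8/9)(1/8) = 1/45.
Weighting by the prior gives 1/3 · 1/6 = 1/18, 1/3 · 1/10 = 1/30, 1/3 · 1/45 = 1/135; with total 13/135.
By Bayes' rule, P(r = 8 | data) = (1/135) / (13/135) = 1/13.

0.0769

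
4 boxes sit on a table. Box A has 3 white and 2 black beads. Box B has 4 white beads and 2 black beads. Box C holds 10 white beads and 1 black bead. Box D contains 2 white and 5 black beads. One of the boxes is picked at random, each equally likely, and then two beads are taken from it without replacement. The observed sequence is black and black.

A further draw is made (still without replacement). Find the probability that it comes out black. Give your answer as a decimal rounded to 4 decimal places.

Compute the likelihood of the observed sequence for each case: P(data | box A) = (2/5)(1/4) = 1/10; P(data | box B) = (2/6)(1/5) = 1/15; P(data | box C) = (1/11)(0/10) = 0; P(data | box D) = (5/7)(4/6) = 10/21.
Weighting by the prior gives 1/4 · 1/10 = 1/40, 1/4 · 1/15 = 1/60, 1/4 · 0 = 0, 1/4 · 10/21 = 5/42; with total 9/56.
Normalising, the posterior is P(box A | data) = 7/45, P(box B | data) = 14/135, P(box C | data) = 0, P(box D | data) = 20/27.
The predictive probability is P(black next | data) = (0)(7/45) + (0)(14/135) + (3/5)(20/27) = 4/9.

0.4444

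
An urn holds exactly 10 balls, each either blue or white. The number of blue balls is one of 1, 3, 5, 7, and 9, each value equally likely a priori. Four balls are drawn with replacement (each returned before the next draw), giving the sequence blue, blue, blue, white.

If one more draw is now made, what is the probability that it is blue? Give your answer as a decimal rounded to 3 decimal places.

0.677

Compute the likelihood of the observed sequence for each case: P(data | r = 1) = (1/10)(1/10)(1/10)(9/10) = 0.0009; P(data | r = 3) = (3/10)(3/10)(3/10)(7/10) = 0.0189; P(data | r = 5) = (5/10)(5/10)(5/10)(5/10) = 0.0625; P(data | r = 7) = (7/10)(7/10)(7/10)(3/10) = 0.1029; P(data | r = 9) = (9/10)(9/10)(9/10)(1/10) = 0.0729.
Weighting by the prior gives 1/5 · 0.0009 = 0.00018, 1/5 · 0.0189 = 0.00378, 1/5 · 0.0625 = 0.0125, 1/5 · 0.1029 = 0.02058, 1/5 · 0.0729 = 0.01458; these sum to 0.05162.
The posterior is then P(r = 1 | data) = 0.003487, P(r = 3 | data) = 0.073227, P(r = 5 | data) = 0.24215, P(r = 7 | data) = 0.39868, P(r = 9 | data) = 0.28245.
Averaging over the posterior, P(blue next | data) = (1/10)(0.003487) + (3/10)(0.073227) + (1/2)(0.24215) + (7/10)(0.39868) + (9/10)(0.28245) = 0.67668.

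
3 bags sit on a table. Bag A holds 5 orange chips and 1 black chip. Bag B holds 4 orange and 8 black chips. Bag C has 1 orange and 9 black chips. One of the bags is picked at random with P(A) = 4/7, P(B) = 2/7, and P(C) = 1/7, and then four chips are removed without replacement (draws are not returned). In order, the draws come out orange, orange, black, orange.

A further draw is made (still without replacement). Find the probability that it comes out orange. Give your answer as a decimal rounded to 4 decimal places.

0.9595

Compute the likelihood of the observed sequence for each case: P(data | bag A) = (5/6)(4/5)(1/4)(3/3) = 0.16667; P(data | bag B) = (4/12)(3/11)(8/10)(2/9) = 0.016162; P(data | bag C) = (1/10)(0/9) = 0.
The prior-weighted likelihoods are 4/7 · 0.16667 = 0.095238, 2/7 · 0.016162 = 0.0046176, 1/7 · 0 = 0; these sum to 0.099856.
The posterior is then P(bag A | data) = 0.95376, P(bag B | data) = 0.046243, P(bag C | data) = 0.
So P(orange next | data) = Σ P(orange next | H) P(H | data) = (1)(0.95376) + (1/8)(0.046243) = 0.95954.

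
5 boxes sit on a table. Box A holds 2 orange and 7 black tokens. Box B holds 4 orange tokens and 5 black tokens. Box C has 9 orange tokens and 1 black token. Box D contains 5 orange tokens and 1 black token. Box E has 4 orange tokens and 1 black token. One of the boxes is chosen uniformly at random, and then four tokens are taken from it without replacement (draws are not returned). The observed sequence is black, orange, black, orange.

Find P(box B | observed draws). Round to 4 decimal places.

For each hypothesis, P(data | H) works out to: P(data | box A) = (7/9)(2/8)(6/7)(1/6) = 1/36; P(data | box B) = (5/9)(4/8)(4/7)(3/6) = 5/63; P(data | box C) = (1/10)(9/9)(0/8) = 0; P(data | box D) = (1/6)(5/5)(0/4) = 0; P(data | box E) = (1/5)(4/4)(0/3) = 0.
The prior-weighted likelihoods are 1/5 · 1/36 = 1/180, 1/5 · 5/63 = 1/63, 1/5 · 0 = 0, 1/5 · 0 = 0, 1/5 · 0 = 0; summing to 3/140.
Therefore the posterior P(box B | data) = (1/63) / (3/140) = 20/27.

0.7407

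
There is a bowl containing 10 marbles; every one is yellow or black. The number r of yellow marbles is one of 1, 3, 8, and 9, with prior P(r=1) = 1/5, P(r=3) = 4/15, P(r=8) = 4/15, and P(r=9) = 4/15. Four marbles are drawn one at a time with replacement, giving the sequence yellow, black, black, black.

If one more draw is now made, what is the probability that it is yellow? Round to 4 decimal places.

0.2564

Compute the likelihood of the observed sequence for each case: P(data | r = 1) = (1/10)(9/10)(9/10)(9/10) = 0.0729; P(data | r = 3) = (3/10)(7/10)(7/10)(7/10) = 0.1029; P(data | r = 8) = (8/10)(2/10)(2/10)(2/10) = 0.0064; P(data | r = 9) = (9/10)(1/10)(1/10)(1/10) = 0.0009.
Weighting by the prior gives 1/5 · 0.0729 = 0.01458, 4/15 · 0.1029 = 0.02744, 4/15 · 0.0064 = 0.0017067, 4/15 · 0.0009 = 0.00024; with total 0.043967.
Normalising, the posterior is P(r = 1 | data) = 0.33161, P(r = 3 | data) = 0.62411, P(r = 8 | data) = 0.038817, P(r = 9 | data) = 0.0054587.
Averaging over the posterior, P(yellow next | data) = (1/10)(0.33161) + (3/10)(0.62411) + (4/5)(0.038817) + (9/10)(0.0054587) = 0.25636.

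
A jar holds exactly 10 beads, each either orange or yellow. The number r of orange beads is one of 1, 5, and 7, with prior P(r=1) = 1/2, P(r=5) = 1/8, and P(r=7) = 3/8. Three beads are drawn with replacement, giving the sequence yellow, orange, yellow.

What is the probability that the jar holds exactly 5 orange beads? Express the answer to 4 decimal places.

The likelihood of the observed sequence under each hypothesis: P(data | r = 1) = (9/10)(1/10)(9/10) = 0.081; P(data | r = 5) = (5/10)(5/10)(5/10) = 0.125; P(data | r = 7) = (3/10)(7/10)(3/10) = 0.063.
Multiplying each by its prior: 1/2 · 0.081 = 0.0405, 1/8 · 0.125 = 0.015625, 3/8 · 0.063 = 0.023625; with total 0.07975.
Therefore the posterior P(r = 5 | data) = (0.015625) / (0.07975) = 0.19592.

0.1959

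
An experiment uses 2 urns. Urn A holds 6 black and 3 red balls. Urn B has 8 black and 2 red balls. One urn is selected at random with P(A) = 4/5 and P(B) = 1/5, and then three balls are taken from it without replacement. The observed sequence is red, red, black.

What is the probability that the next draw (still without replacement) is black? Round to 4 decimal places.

For each hypothesis, P(data | H) works out to: P(data | urn A) = (3/9)(2/8)(6/7) = 0.071429; P(data | urn B) = (2/10)(1/9)(8/8) = 0.022222.
The prior-weighted likelihoods are 4/5 · 0.071429 = 0.057143, 1/5 · 0.022222 = 0.0044444; with total 0.061587.
The posterior is then P(urn A | data) = 0.92784, P(urn B | data) = 0.072165.
So P(black next | data) = Σ P(black next | H) P(H | data) = (5/6)(0.92784) + (1)(0.072165) = 0.84536.

0.8454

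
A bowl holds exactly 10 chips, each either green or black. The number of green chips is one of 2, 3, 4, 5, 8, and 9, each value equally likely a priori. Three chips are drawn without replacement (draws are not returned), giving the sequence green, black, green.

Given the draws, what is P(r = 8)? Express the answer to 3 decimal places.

0.271

Compute the likelihood of the observed sequence for each case: P(data | r = 2) = (2/10)(8/9)(1/8) = 1/45; P(data | r = 3) = (3/10)(7/9)(2/8) = 7/120; P(data | r = 4) = (4/10)(6/9)(3/8) = 1/10; P(data | r = 5) = (5/10)(5/9)(4/8) = 5/36; P(data | r = 8) = (8/10)(2/9)(7/8) = 7/45; P(data | r = 9) = (9/10)(1/9)(8/8) = 1/10.
Multiplying each by its prior: 1/6 · 1/45 = 1/270, 1/6 · 7/120 = 7/720, 1/6 · 1/10 = 1/60, 1/6 · 5/36 = 5/216, 1/6 · 7/45 = 7/270, 1/6 · 1/10 = 1/60; summing to 23/240.
So P(r = 8 | data) = (7/270) / (23/240) = 56/207.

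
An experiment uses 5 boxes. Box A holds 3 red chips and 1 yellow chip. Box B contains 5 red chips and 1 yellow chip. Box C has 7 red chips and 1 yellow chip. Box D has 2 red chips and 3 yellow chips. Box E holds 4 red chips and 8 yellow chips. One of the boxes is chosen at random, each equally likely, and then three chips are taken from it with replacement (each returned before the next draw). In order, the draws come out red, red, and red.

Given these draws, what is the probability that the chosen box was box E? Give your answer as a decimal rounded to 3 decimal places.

0.021

The likelihood of the observed sequence under each hypothesis: P(data | box A) = (3/4)(3/4)(3/4) = 0.42188; P(data | box B) = (5/6)(5/6)(5/6) = 0.5787; P(data | box C) = (7/8)(7/8)(7/8) = 0.66992; P(data | box D) = (2/5)(2/5)(2/5) = 0.064; P(data | box E) = (4/12)(4/12)(4/12) = 0.037037.
Multiplying each by its prior: 1/5 · 0.42188 = 0.084375, 1/5 · 0.5787 = 0.11574, 1/5 · 0.66992 = 0.13398, 1/5 · 0.064 = 0.0128, 1/5 · 0.037037 = 0.0074074; these sum to 0.35431.
By Bayes' rule, P(box E | data) = (0.0074074) / (0.35431) = 0.020907.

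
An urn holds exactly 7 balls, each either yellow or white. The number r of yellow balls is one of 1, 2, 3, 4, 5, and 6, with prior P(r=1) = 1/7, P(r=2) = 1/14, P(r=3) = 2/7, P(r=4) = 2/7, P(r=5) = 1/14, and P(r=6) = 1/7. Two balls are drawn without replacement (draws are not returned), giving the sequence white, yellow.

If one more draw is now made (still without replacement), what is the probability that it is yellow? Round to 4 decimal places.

0.5000

For each hypothesis, P(data | H) works out to: P(data | r = 1) = (6/7)(1/6) = 1/7; P(data | r = 2) = (5/7)(2/6) = 5/21; P(data | r = 3) = (4/7)(3/6) = 2/7; P(data | r = 4) = (3/7)(4/6) = 2/7; P(data | r = 5) = (2/7)(5/6) = 5/21; P(data | r = 6) = (1/7)(6/6) = 1/7.
Multiplying each by its prior: 1/7 · 1/7 = 1/49, 1/14 · 5/21 = 5/294, 2/7 · 2/7 = 4/49, 2/7 · 2/7 = 4/49, 1/14 · 5/21 = 5/294, 1/7 · 1/7 = 1/49; these sum to 5/21.
Normalising, the posterior is P(r = 1 | data) = 3/35, P(r = 2 | data) = 1/14, P(r = 3 | data) = 12/35, P(r = 4 | data) = 12/35, P(r = 5 | data) = 1/14, P(r = 6 | data) = 3/35.
So P(yellow next | data) = Σ P(yellow next | H) P(H | data) = (0)(3/35) + (1/5)(1/14) + (2/5)(12/35) + (3/5)(12/35) + (4/5)(1/14) + (1)(3/35) = 1/2.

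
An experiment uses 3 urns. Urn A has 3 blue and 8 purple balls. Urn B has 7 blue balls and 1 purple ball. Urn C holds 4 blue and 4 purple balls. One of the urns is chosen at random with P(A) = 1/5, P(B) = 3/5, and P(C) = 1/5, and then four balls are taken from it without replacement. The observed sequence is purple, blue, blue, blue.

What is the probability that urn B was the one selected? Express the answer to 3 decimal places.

Compute the likelihood of the observed sequence for each case: P(data | urn A) = (8/11)(3/10)(2/9)(1/8) = 0.0060606; P(data | urn B) = (1/8)(7/7)(6/6)(5/5) = 0.125; P(data | urn C) = (4/8)(4/7)(3/6)(2/5) = 0.057143.
Weighting by the prior gives 1/5 · 0.0060606 = 0.0012121, 3/5 · 0.125 = 0.075, 1/5 · 0.057143 = 0.011429; these sum to 0.087641.
By Bayes' rule, P(urn B | data) = (0.075) / (0.087641) = 0.85577.

0.856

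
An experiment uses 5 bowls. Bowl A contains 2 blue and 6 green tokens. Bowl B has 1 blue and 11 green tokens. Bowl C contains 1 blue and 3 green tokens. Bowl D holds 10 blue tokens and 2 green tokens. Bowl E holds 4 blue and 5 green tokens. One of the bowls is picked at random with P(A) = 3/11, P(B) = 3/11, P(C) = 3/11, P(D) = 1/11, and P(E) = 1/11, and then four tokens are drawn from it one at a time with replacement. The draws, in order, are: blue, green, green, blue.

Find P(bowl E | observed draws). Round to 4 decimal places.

Under each hypothesis, the probability of the observed sequence is: P(data | bowl A) = (2/8)(6/8)(6/8)(2/8) = 0.035156; P(data | bowl B) = (1/12)(11/12)(11/12)(1/12) = 0.0058353; P(data | bowl C) = (1/4)(3/4)(3/4)(1/4) = 0.035156; P(data | bowl D) = (10/12)(2/12)(2/12)(10/12) = 0.01929; P(data | bowl E) = (4/9)(5/9)(5/9)(4/9) = 0.060966.
Multiplying each by its prior: 3/11 · 0.035156 = 0.0095881, 3/11 · 0.0058353 = 0.0015914, 3/11 · 0.035156 = 0.0095881, 1/11 · 0.01929 = 0.0017536, 1/11 · 0.060966 = 0.0055424; with total 0.028064.
Hence P(bowl E | data) = (0.0055424) / (0.028064) = 0.19749.

0.1975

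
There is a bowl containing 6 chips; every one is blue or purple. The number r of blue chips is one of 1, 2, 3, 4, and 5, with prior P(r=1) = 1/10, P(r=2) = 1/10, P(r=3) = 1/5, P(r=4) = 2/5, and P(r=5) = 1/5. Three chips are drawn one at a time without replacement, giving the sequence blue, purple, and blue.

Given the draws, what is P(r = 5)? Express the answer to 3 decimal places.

0.222

For each hypothesis, P(data | H) works out to: P(data | r = 1) = (1/6)(5/5)(0/4) = 0; P(data | r = 2) = (2/6)(4/5)(1/4) = 1/15; P(data | r = 3) = (3/6)(3/5)(2/4) = 3/20; P(data | r = 4) = (4/6)(2/5)(3/4) = 1/5; P(data | r = 5) = (5/6)(1/5)(4/4) = 1/6.
Weighting by the prior gives 1/10 · 0 = 0, 1/10 · 1/15 = 1/150, 1/5 · 3/20 = 3/100, 2/5 · 1/5 = 2/25, 1/5 · 1/6 = 1/30; with total 3/20.
Hence P(r = 5 | data) = (1/30) / (3/20) = 2/9.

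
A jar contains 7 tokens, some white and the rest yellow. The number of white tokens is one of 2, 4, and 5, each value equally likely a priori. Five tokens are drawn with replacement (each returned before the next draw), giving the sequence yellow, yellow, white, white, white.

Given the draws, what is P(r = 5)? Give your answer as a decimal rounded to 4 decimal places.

Compute the likelihood of the observed sequence for each case: P(data | r = 2) = (5/7)(5/7)(2/7)(2/7)(2/7) = 0.0119; P(data | r = 4) = (3/7)(3/7)(4/7)(4/7)(4/7) = 0.034271; P(data | r = 5) = (2/7)(2/7)(5/7)(5/7)(5/7) = 0.02975.
Weighting by the prior gives 1/3 · 0.0119 = 0.0039666, 1/3 · 0.034271 = 0.011424, 1/3 · 0.02975 = 0.0099165; these sum to 0.025307.
Hence P(r = 5 | data) = (0.0099165) / (0.025307) = 0.39185.

0.3918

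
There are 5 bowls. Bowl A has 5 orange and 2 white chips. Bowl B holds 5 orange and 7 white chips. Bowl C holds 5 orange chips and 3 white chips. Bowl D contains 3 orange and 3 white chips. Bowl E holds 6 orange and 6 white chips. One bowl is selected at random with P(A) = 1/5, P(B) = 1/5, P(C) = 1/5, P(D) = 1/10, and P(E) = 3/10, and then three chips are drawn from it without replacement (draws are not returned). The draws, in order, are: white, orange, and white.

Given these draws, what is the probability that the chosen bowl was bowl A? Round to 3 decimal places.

0.083

The likelihood of the observed sequence under each hypothesis: P(data | bowl A) = (2/7)(5/6)(1/5) = 0.047619; P(data | bowl B) = (7/12)(5/11)(6/10) = 0.15909; P(data | bowl C) = (3/8)(5/7)(2/6) = 0.089286; P(data | bowl D) = (3/6)(3/5)(2/4) = 0.15; P(data | bowl E) = (6/12)(6/11)(5/10) = 0.13636.
The prior-weighted likelihoods are 1/5 · 0.047619 = 0.0095238, 1/5 · 0.15909 = 0.031818, 1/5 · 0.089286 = 0.017857, 1/10 · 0.15 = 0.015, 3/10 · 0.13636 = 0.040909; with total 0.11511.
So P(bowl A | data) = (0.0095238) / (0.11511) = 0.082738.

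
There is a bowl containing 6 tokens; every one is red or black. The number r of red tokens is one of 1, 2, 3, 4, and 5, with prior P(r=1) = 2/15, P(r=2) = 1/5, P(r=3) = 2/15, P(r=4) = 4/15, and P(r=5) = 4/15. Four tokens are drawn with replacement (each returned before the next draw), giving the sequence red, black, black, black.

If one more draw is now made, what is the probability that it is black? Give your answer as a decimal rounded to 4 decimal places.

0.6264

Compute the likelihood of the observed sequence for each case: P(data | r = 1) = (1/6)(5/6)(5/6)(5/6) = 0.096451; P(data | r = 2) = (2/6)(4/6)(4/6)(4/6) = 0.098765; P(data | r = 3) = (3/6)(3/6)(3/6)(3/6) = 0.0625; P(data | r = 4) = (4/6)(2/6)(2/6)(2/6) = 0.024691; P(data | r = 5) = (5/6)(1/6)(1/6)(1/6) = 0.003858.
The prior-weighted likelihoods are 2/15 · 0.096451 = 0.01286, 1/5 · 0.098765 = 0.019753, 2/15 · 0.0625 = 0.0083333, 4/15 · 0.024691 = 0.0065844, 4/15 · 0.003858 = 0.0010288; summing to 0.04856.
Dividing through by the total gives posterior P(r = 1 | data) = 0.26483, P(r = 2 | data) = 0.40678, P(r = 3 | data) = 0.17161, P(r = 4 | data) = 0.13559, P(r = 5 | data) = 0.021186.
Averaging over the posterior, P(black next | data) = (5/6)(0.26483) + (2/3)(0.40678) + (1/2)(0.17161) + (1/3)(0.13559) + (1/6)(0.021186) = 0.62641.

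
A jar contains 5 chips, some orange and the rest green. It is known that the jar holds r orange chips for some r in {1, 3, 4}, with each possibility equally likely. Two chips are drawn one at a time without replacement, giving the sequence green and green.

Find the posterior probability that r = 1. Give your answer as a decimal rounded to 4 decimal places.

0.8571

Compute the likelihood of the observed sequence for each case: P(data | r = 1) = (4/5)(3/4) = 3/5; P(data | r = 3) = (2/5)(1/4) = 1/10; P(data | r = 4) = (1/5)(0/4) = 0.
Weighting by the prior gives 1/3 · 3/5 = 1/5, 1/3 · 1/10 = 1/30, 1/3 · 0 = 0; with total 7/30.
Hence P(r = 1 | data) = (1/5) / (7/30) = 6/7.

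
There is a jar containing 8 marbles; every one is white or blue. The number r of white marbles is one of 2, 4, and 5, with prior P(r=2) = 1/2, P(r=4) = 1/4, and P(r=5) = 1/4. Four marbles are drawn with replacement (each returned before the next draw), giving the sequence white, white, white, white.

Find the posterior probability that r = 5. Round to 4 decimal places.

0.6846

Under each hypothesis, the probability of the observed sequence is: P(data | r = 2) = (2/8)(2/8)(2/8)(2/8) = 0.0039062; P(data | r = 4) = (4/8)(4/8)(4/8)(4/8) = 0.0625; P(data | r = 5) = (5/8)(5/8)(5/8)(5/8) = 0.15259.
The prior-weighted likelihoods are 1/2 · 0.0039062 = 0.0019531, 1/4 · 0.0625 = 0.015625, 1/4 · 0.15259 = 0.038147; with total 0.055725.
Therefore the posterior P(r = 5 | data) = (0.038147) / (0.055725) = 0.68456.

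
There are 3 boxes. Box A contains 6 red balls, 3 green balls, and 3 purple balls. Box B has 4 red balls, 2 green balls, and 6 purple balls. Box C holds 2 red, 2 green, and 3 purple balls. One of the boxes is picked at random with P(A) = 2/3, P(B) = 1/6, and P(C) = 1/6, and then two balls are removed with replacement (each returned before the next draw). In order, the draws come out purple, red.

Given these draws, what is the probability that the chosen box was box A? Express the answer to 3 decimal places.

For each hypothesis, P(data | H) works out to: P(data | box A) = (3/12)(6/12) = 1/8; P(data | box B) = (6/12)(4/12) = 1/6; P(data | box C) = (3/7)(2/7) = 6/49.
Multiplying each by its prior: 2/3 · 1/8 = 1/12, 1/6 · 1/6 = 1/36, 1/6 · 6/49 = 1/49; these sum to 58/441.
Therefore the posterior P(box A | data) = (1/12) / (58/441) = 147/232.

0.634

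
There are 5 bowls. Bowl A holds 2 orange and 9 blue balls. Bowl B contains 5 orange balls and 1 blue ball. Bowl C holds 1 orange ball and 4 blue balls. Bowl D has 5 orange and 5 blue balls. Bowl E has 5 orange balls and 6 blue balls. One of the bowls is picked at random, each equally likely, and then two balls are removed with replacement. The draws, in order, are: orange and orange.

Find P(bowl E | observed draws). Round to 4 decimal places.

For each hypothesis, P(data | H) works out to: P(data | bowl A) = (2/11)(2/11) = 0.033058; P(data | bowl B) = (5/6)(5/6) = 0.69444; P(data | bowl C) = (1/5)(1/5) = 0.04; P(data | bowl D) = (5/10)(5/10) = 0.25; P(data | bowl E) = (5/11)(5/11) = 0.20661.
The prior-weighted likelihoods are 1/5 · 0.033058 = 0.0066116, 1/5 · 0.69444 = 0.13889, 1/5 · 0.04 = 0.008, 1/5 · 0.25 = 0.05, 1/5 · 0.20661 = 0.041322; these sum to 0.24482.
Therefore the posterior P(bowl E | data) = (0.041322) / (0.24482) = 0.16878.

0.1688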